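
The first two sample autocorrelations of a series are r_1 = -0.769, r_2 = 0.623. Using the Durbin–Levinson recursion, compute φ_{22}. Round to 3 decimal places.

0.077

φ_{22} = (r_2 − r_1²) / (1 − r_1²)
r_1² = (-0.769)² = 0.591361
Numerator = 0.623 − 0.5914 = 0.0316; denominator = 1 − 0.5914 = 0.4086
φ_{22} = 0.0316 / 0.4086 = 0.077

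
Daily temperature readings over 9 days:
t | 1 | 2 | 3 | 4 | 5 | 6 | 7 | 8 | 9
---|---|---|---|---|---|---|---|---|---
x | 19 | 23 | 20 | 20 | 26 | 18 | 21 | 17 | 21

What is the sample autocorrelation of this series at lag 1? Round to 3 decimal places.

-0.448

Mean x̄ = (19 + 23 + 20 + 20 + 26 + 18 + 21 + 17 + 21)/9 = 20.5556
Numerator Σ_{t=1}^{8}(x_t−x̄)(x_{t+1}−x̄) = -26.0864
Denominator Σ(x_t−x̄)² = 58.2222
r_1 = -26.0864 / 58.2222 = -0.448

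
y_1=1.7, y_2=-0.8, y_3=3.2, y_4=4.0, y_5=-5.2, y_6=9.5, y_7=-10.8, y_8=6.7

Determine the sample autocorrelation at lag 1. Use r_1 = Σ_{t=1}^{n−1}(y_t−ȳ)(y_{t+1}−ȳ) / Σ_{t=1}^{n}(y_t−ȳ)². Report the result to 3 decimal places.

Mean ȳ = (1.7 − 0.8 + 3.2 + 4.0 − 5.2 + 9.5 − 10.8 + 6.7)/8 = 1.0375
Deviations from mean: 0.6625, -1.8375, 2.1625, 2.9625, -6.2375, 8.4625, -11.8375, 5.6625
Σ(y_t−ȳ)(y_{t+1}−ȳ) = (-1.2173) + (-3.9736) + (6.4064) + (-18.4786) + (-52.7848) + (-100.1748) + (-67.0298) = -237.2527
Denominator Σ(y_t−ȳ)² = 299.9788
r_1 = -237.2527 / 299.9788 = -0.791

-0.791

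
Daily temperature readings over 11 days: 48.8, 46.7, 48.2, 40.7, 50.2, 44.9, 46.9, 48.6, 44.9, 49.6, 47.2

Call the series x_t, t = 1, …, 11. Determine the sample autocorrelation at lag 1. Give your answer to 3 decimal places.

-0.599

Mean x̄ = (48.8 + 46.7 + 48.2 + 40.7 + 50.2 + 44.9 + 46.9 + 48.6 + 44.9 + 49.6 + 47.2)/11 = 46.9727
Numerator Σ_{t=1}^{10}(x_t−x̄)(x_{t+1}−x̄) = -43.6535
Denominator Σ(x_t−x̄)² = 72.8818
r_1 = -43.6535 / 72.8818 = -0.599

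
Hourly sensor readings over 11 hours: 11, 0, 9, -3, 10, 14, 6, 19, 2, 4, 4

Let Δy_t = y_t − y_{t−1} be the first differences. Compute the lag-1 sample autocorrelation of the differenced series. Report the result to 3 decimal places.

First differences Δy: -11, 9, -12, 13, 4, -8, 13, -17, 2, 0
Mean of differences = -0.7000
Numerator Σ(Δy_t−Δȳ)(Δy_{t+1}−Δȳ) = -699.6900
Denominator Σ(Δy_t−Δȳ)² = 1052.1000
r_1(Δy) = -699.6900 / 1052.1000 = -0.665

-0.665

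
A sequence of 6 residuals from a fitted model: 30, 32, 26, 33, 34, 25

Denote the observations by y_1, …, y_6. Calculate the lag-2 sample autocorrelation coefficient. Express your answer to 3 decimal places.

Mean ȳ = (30 + 32 + 26 + 33 + 34 + 25)/6 = 30.0000
Deviations from mean: 0.0000, 2.0000, -4.0000, 3.0000, 4.0000, -5.0000
Σ(y_t−ȳ)(y_{t+2}−ȳ) = (0.0000) + (6.0000) + (-16.0000) + (-15.0000) = -25.0000
Denominator Σ(y_t−ȳ)² = 70.0000
r_2 = -25.0000 / 70.0000 = -0.357

-0.357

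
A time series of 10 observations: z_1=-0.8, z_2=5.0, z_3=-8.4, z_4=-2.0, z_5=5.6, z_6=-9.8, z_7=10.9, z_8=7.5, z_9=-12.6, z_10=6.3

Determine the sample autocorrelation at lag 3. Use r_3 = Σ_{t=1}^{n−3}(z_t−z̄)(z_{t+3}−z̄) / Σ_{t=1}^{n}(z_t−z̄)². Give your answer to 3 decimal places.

Mean z̄ = (-0.8 + 5.0 − 8.4 − 2.0 + 5.6 − 9.8 + 10.9 + 7.5 − 12.6 + 6.3)/10 = 0.1700
Σ(z_t−z̄)(z_{t+3}−z̄) = (2.1049) + (26.2269) + (85.4429) + (-23.2841) + (39.8019) + (127.3169) + (65.7749) = 323.3843
Denominator Σ(z_t−z̄)² = 600.8210
r_3 = 323.3843 / 600.8210 = 0.538

0.538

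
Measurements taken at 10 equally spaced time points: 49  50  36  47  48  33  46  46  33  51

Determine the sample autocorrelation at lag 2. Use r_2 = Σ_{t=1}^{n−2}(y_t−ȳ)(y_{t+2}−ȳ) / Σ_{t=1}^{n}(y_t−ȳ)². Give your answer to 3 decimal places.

Mean ȳ = (49 + 50 + 36 + 47 + 48 + 33 + 46 + 46 + 33 + 51)/10 = 43.9000
Numerator Σ_{t=1}^{8}(y_t−ȳ)(y_{t+2}−ȳ) = -109.8200
Denominator Σ(y_t−ȳ)² = 448.9000
r_2 = -109.8200 / 448.9000 = -0.245

-0.245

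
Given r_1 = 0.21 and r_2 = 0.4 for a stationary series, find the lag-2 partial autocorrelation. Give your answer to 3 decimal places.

φ_{22} = (r_2 − r_1²) / (1 − r_1²)
r_1² = (0.21)² = 0.0441
Numerator = 0.4 − 0.0441 = 0.3559; denominator = 1 − 0.0441 = 0.9559
φ_{22} = 0.3559 / 0.9559 = 0.372

0.372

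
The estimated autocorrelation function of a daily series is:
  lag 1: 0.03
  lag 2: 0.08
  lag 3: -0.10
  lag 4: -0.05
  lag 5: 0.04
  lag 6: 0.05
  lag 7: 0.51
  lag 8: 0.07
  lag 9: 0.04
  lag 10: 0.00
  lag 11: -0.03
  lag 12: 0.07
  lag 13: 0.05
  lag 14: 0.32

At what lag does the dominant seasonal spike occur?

7

The largest autocorrelation is r_7 = 0.51, with a weaker echo at lag 14 (0.32); the remaining lags stay at or below 0.08.
The dominant spike at lag 7 indicates a seasonal period of 7.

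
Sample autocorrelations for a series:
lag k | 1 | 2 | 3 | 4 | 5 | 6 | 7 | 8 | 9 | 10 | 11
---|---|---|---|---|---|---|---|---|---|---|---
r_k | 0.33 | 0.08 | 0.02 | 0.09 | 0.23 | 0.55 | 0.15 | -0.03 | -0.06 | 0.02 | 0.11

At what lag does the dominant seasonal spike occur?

6

The largest autocorrelation is r_6 = 0.55; the remaining lags stay at or below 0.33. The elevated value at lag 1 (0.33), dropping to 0.08 at lag 2, reflects decaying short-term dependence rather than seasonality.
The dominant spike at lag 6 indicates a seasonal period of 6.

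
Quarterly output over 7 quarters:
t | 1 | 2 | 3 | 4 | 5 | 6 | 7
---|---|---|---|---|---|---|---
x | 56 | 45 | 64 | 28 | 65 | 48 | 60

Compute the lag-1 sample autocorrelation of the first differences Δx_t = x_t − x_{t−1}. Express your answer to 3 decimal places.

First differences Δx: -11, 19, -36, 37, -17, 12
Mean of differences = 0.6667
Numerator Σ(Δx_t−Δx̄)(Δx_{t+1}−Δx̄) = -3060.4444
Denominator Σ(Δx_t−Δx̄)² = 3577.3333
r_1(Δx) = -3060.4444 / 3577.3333 = -0.856

-0.856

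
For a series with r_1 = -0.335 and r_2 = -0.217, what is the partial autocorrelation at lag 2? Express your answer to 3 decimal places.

-0.371

φ_{22} = (r_2 − r_1²) / (1 − r_1²)
r_1² = (-0.335)² = 0.112225
Numerator = -0.217 − 0.1122 = -0.3292; denominator = 1 − 0.1122 = 0.8878
φ_{22} = -0.3292 / 0.8878 = -0.371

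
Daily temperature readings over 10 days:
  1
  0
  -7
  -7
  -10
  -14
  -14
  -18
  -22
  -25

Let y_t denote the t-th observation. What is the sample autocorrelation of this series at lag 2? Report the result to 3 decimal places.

0.339

Mean ȳ = (1 + 0 − 7 − 7 − 10 − 14 − 14 − 18 − 22 − 25)/10 = -11.6000
Numerator Σ_{t=1}^{8}(y_t−ȳ)(y_{t+2}−ȳ) = 229.8800
Denominator Σ(y_t−ȳ)² = 678.4000
r_2 = 229.8800 / 678.4000 = 0.339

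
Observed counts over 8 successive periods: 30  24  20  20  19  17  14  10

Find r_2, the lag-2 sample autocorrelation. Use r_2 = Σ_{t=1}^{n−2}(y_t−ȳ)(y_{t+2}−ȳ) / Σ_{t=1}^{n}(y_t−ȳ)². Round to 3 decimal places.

Mean ȳ = (30 + 24 + 20 + 20 + 19 + 17 + 14 + 10)/8 = 19.2500
Σ(y_t−ȳ)(y_{t+2}−ȳ) = (8.0625) + (3.5625) + (-0.1875) + (-1.6875) + (1.3125) + (20.8125) = 31.8750
Denominator Σ(y_t−ȳ)² = 257.5000
r_2 = 31.8750 / 257.5000 = 0.124

0.124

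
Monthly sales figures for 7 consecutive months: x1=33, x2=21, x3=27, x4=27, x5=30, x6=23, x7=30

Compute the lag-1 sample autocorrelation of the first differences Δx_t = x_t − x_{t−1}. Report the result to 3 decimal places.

-0.495

First differences Δx: -12, 6, 0, 3, -7, 7
Mean of differences = -0.5000
Numerator Σ(Δx_t−Δx̄)(Δx_{t+1}−Δx̄) = -141.2500
Denominator Σ(Δx_t−Δx̄)² = 285.5000
r_1(Δx) = -141.2500 / 285.5000 = -0.495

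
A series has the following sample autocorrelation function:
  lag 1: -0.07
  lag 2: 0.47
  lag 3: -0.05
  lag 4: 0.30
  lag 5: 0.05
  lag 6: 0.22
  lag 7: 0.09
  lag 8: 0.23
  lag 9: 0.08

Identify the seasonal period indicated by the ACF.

2

The largest autocorrelation is r_2 = 0.47, with weaker echoes at lags 4 (0.30), 6 (0.22) and 8 (0.23); the remaining lags stay at or below 0.09.
The dominant spike at lag 2 indicates a seasonal period of 2.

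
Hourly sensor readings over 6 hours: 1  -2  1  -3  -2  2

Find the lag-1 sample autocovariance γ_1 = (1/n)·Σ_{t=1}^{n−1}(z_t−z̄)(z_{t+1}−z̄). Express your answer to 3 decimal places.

Mean z̄ = (1 − 2 + 1 − 3 − 2 + 2)/6 = -0.5000
Σ_{t=1}^{5}(z_t−z̄)(z_{t+1}−z̄) = -8.2500
γ_1 = -8.2500 / 6 = -1.375

-1.375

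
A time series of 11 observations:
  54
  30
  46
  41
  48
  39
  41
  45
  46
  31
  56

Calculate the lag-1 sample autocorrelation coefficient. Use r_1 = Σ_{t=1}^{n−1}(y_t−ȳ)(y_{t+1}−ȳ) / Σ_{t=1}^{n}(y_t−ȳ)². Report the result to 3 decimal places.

-0.584

Mean ȳ = (54 + 30 + 46 + 41 + 48 + 39 + 41 + 45 + 46 + 31 + 56)/11 = 43.3636
Numerator Σ_{t=1}^{10}(y_t−ȳ)(y_{t+1}−ȳ) = -392.8595
Denominator Σ(y_t−ȳ)² = 672.5455
r_1 = -392.8595 / 672.5455 = -0.584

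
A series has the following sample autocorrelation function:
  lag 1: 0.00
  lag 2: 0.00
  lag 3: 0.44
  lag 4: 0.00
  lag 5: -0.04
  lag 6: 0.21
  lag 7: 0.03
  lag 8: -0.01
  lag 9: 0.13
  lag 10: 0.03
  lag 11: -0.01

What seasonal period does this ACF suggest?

3

The largest autocorrelation is r_3 = 0.44, with a weaker echo at lag 6 (0.21); the remaining lags stay at or below 0.13.
The dominant spike at lag 3 indicates a seasonal period of 3.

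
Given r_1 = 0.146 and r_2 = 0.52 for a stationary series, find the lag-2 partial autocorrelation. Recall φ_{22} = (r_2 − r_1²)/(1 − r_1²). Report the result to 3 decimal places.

φ_{22} = (r_2 − r_1²) / (1 − r_1²)
r_1² = (0.146)² = 0.021316
Numerator = 0.52 − 0.0213 = 0.4987; denominator = 1 − 0.0213 = 0.9787
φ_{22} = 0.4987 / 0.9787 = 0.510

0.510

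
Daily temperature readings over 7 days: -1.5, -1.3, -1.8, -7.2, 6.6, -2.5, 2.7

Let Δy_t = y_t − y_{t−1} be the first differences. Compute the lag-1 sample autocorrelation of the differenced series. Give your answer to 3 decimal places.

-0.748

First differences Δy: 0.2, -0.5, -5.4, 13.8, -9.1, 5.2
Mean of differences = 0.7000
Numerator Σ(Δy_t−Δȳ)(Δy_{t+1}−Δȳ) = -244.4700
Denominator Σ(Δy_t−Δȳ)² = 326.8000
r_1(Δy) = -244.4700 / 326.8000 = -0.748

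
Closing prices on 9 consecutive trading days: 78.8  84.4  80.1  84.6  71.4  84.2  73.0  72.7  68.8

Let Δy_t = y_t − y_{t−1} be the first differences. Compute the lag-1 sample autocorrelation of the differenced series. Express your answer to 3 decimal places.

-0.796

First differences Δy: 5.6, -4.3, 4.5, -13.2, 12.8, -11.2, -0.3, -3.9
Mean of differences = -1.2500
Numerator Σ(Δy_t−Δȳ)(Δy_{t+1}−Δȳ) = -426.8075
Denominator Σ(Δy_t−Δȳ)² = 536.4200
r_1(Δy) = -426.8075 / 536.4200 = -0.796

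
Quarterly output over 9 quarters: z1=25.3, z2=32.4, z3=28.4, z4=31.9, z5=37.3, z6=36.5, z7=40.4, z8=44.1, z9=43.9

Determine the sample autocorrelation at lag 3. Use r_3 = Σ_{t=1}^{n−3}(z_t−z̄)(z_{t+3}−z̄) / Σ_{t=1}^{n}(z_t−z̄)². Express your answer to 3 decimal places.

0.087

Mean z̄ = (25.3 + 32.4 + 28.4 + 31.9 + 37.3 + 36.5 + 40.4 + 44.1 + 43.9)/9 = 35.5778
Numerator Σ_{t=1}^{6}(z_t−z̄)(z_{t+3}−z̄) = 30.3241
Denominator Σ(z_t−z̄)² = 349.7356
r_3 = 30.3241 / 349.7356 = 0.087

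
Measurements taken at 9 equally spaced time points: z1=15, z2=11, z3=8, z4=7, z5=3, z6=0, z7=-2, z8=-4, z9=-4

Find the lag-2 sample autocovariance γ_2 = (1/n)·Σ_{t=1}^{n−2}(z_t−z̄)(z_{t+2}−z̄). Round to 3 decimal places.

14.890

Mean z̄ = (15 + 11 + 8 + 7 + 3 + 0 − 2 − 4 − 4)/9 = 3.7778
Σ_{t=1}^{7}(z_t−z̄)(z_{t+2}−z̄) = 134.0123
γ_2 = 134.0123 / 9 = 14.890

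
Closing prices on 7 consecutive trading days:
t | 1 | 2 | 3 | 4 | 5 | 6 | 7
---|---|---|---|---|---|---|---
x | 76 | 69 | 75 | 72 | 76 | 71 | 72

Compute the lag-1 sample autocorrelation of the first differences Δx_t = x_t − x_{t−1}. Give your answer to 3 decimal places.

First differences Δx: -7, 6, -3, 4, -5, 1
Mean of differences = -0.6667
Numerator Σ(Δx_t−Δx̄)(Δx_{t+1}−Δx̄) = -96.1111
Denominator Σ(Δx_t−Δx̄)² = 133.3333
r_1(Δx) = -96.1111 / 133.3333 = -0.721

-0.721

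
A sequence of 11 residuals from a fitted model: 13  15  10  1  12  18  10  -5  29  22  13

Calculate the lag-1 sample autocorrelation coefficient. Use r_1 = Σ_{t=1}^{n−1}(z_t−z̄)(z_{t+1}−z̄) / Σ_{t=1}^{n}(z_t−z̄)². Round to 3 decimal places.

Mean z̄ = (13 + 15 + 10 + 1 + 12 + 18 + 10 − 5 + 29 + 22 + 13)/11 = 12.5455
Numerator Σ_{t=1}^{10}(z_t−z̄)(z_{t+1}−z̄) = -70.4793
Denominator Σ(z_t−z̄)² = 850.7273
r_1 = -70.4793 / 850.7273 = -0.083

-0.083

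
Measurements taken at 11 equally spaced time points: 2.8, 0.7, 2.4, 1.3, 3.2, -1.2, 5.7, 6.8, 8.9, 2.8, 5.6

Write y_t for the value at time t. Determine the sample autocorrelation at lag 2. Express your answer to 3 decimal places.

Mean ȳ = (2.8 + 0.7 + 2.4 + 1.3 + 3.2 − 1.2 + 5.7 + 6.8 + 8.9 + 2.8 + 5.6)/11 = 3.5455
Numerator Σ_{t=1}^{9}(y_t−ȳ)(y_{t+2}−ȳ) = 22.2177
Denominator Σ(y_t−ȳ)² = 86.3273
r_2 = 22.2177 / 86.3273 = 0.257

0.257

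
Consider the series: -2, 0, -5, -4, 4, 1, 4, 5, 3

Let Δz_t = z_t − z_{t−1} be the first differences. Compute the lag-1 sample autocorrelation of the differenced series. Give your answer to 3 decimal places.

-0.373

First differences Δz: 2, -5, 1, 8, -3, 3, 1, -2
Mean of differences = 0.6250
Numerator Σ(Δz_t−Δz̄)(Δz_{t+1}−Δz̄) = -42.5156
Denominator Σ(Δz_t−Δz̄)² = 113.8750
r_1(Δz) = -42.5156 / 113.8750 = -0.373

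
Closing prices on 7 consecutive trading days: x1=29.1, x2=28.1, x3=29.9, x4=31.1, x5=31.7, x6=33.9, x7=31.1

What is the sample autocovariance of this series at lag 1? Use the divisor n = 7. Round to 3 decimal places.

Mean x̄ = (29.1 + 28.1 + 29.9 + 31.1 + 31.7 + 33.9 + 31.1)/7 = 30.7000
Σ_{t=1}^{6}(x_t−x̄)(x_{t+1}−x̄) = 10.8000
γ_1 = 10.8000 / 7 = 1.543

1.543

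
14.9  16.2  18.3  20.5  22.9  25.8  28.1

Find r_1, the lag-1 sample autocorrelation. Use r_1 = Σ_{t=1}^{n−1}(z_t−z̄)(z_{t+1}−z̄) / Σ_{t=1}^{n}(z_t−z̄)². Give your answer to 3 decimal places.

0.592

Mean z̄ = (14.9 + 16.2 + 18.3 + 20.5 + 22.9 + 25.8 + 28.1)/7 = 20.9571
Deviations from mean: -6.0571, -4.7571, -2.6571, -0.4571, 1.9429, 4.8429, 7.1429
Σ(z_t−z̄)(z_{t+1}−z̄) = (28.8147) + (12.6404) + (1.2147) + (-0.8882) + (9.4090) + (34.5918) = 85.7824
Denominator Σ(z_t−z̄)² = 144.8371
r_1 = 85.7824 / 144.8371 = 0.592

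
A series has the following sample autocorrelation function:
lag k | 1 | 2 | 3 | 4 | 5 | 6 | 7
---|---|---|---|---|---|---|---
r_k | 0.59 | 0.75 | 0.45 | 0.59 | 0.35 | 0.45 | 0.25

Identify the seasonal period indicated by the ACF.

2

The largest autocorrelation is r_2 = 0.75; the remaining lags stay at or below 0.59.
The dominant spike at lag 2 indicates a seasonal period of 2.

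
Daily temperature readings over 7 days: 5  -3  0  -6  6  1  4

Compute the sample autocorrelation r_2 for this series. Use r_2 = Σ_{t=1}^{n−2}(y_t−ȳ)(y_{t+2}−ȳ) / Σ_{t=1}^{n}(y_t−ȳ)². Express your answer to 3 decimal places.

Mean ȳ = (5 − 3 + 0 − 6 + 6 + 1 + 4)/7 = 1.0000
Deviations from mean: 4.0000, -4.0000, -1.0000, -7.0000, 5.0000, 0.0000, 3.0000
Numerator Σ_{t=1}^{5}(y_t−ȳ)(y_{t+2}−ȳ) = 34.0000
Denominator Σ(y_t−ȳ)² = 116.0000
r_2 = 34.0000 / 116.0000 = 0.293

0.293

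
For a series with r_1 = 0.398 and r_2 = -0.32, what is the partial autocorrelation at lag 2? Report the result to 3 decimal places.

φ_{22} = (r_2 − r_1²) / (1 − r_1²)
r_1² = (0.398)² = 0.158404
Numerator = -0.32 − 0.1584 = -0.4784; denominator = 1 − 0.1584 = 0.8416
φ_{22} = -0.4784 / 0.8416 = -0.568

-0.568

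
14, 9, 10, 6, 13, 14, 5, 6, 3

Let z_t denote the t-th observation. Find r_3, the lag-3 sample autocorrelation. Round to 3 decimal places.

-0.288

Mean z̄ = (14 + 9 + 10 + 6 + 13 + 14 + 5 + 6 + 3)/9 = 8.8889
Numerator Σ_{t=1}^{6}(z_t−z̄)(z_{t+3}−z̄) = -39.3704
Denominator Σ(z_t−z̄)² = 136.8889
r_3 = -39.3704 / 136.8889 = -0.288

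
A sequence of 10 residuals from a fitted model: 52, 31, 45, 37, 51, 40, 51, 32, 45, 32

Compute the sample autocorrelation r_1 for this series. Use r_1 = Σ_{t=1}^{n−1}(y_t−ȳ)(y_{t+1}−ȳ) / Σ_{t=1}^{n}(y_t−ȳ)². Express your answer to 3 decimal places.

Mean ȳ = (52 + 31 + 45 + 37 + 51 + 40 + 51 + 32 + 45 + 32)/10 = 41.6000
Numerator Σ_{t=1}^{9}(y_t−ȳ)(y_{t+1}−ȳ) = -390.7600
Denominator Σ(y_t−ȳ)² = 628.4000
r_1 = -390.7600 / 628.4000 = -0.622

-0.622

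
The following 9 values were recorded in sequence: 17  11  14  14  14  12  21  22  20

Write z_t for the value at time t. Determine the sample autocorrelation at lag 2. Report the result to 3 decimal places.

Mean z̄ = (17 + 11 + 14 + 14 + 14 + 12 + 21 + 22 + 20)/9 = 16.1111
Σ(z_t−z̄)(z_{t+2}−z̄) = (-1.8765) + (10.7901) + (4.4568) + (8.6790) + (-10.3210) + (-24.2099) + (19.0123) = 6.5309
Denominator Σ(z_t−z̄)² = 130.8889
r_2 = 6.5309 / 130.8889 = 0.050

0.050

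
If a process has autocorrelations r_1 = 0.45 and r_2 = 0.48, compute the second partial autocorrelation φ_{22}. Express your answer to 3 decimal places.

φ_{22} = (r_2 − r_1²) / (1 − r_1²)
r_1² = (0.45)² = 0.2025
Numerator = 0.48 − 0.2025 = 0.2775; denominator = 1 − 0.2025 = 0.7975
φ_{22} = 0.2775 / 0.7975 = 0.348

0.348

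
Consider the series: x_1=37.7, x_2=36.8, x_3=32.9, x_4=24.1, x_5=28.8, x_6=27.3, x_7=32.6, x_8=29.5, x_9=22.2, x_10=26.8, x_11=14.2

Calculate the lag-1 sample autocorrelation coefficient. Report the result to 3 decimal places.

Mean x̄ = (37.7 + 36.8 + 32.9 + 24.1 + 28.8 + 27.3 + 32.6 + 29.5 + 22.2 + 26.8 + 14.2)/11 = 28.4455
Numerator Σ_{t=1}^{10}(x_t−x̄)(x_{t+1}−x̄) = 119.9825
Denominator Σ(x_t−x̄)² = 458.6273
r_1 = 119.9825 / 458.6273 = 0.262

0.262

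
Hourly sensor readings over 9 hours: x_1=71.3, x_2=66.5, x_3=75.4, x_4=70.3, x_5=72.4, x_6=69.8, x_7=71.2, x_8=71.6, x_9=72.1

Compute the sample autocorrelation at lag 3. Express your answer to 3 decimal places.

-0.276

Mean x̄ = (71.3 + 66.5 + 75.4 + 70.3 + 72.4 + 69.8 + 71.2 + 71.6 + 72.1)/9 = 71.1778
Σ(x_t−x̄)(x_{t+3}−x̄) = (-0.1073) + (-5.7173) + (-5.8173) + (-0.0195) + (0.5160) + (-1.2706) = -12.4159
Denominator Σ(x_t−x̄)² = 44.9156
r_3 = -12.4159 / 44.9156 = -0.276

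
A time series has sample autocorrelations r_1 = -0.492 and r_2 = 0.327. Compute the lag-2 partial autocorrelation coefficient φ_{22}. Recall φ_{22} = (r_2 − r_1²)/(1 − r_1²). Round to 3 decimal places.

0.112

φ_{22} = (r_2 − r_1²) / (1 − r_1²)
r_1² = (-0.492)² = 0.242064
Numerator = 0.327 − 0.2421 = 0.0849; denominator = 1 − 0.2421 = 0.7579
φ_{22} = 0.0849 / 0.7579 = 0.112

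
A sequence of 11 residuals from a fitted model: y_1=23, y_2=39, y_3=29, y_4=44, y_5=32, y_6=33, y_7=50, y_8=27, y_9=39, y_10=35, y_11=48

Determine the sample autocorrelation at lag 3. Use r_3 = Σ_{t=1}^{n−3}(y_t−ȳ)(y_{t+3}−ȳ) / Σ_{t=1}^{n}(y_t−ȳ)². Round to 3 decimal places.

-0.107

Mean ȳ = (23 + 39 + 29 + 44 + 32 + 33 + 50 + 27 + 39 + 35 + 48)/11 = 36.2727
Numerator Σ_{t=1}^{8}(y_t−ȳ)(y_{t+3}−ȳ) = -79.8595
Denominator Σ(y_t−ȳ)² = 746.1818
r_3 = -79.8595 / 746.1818 = -0.107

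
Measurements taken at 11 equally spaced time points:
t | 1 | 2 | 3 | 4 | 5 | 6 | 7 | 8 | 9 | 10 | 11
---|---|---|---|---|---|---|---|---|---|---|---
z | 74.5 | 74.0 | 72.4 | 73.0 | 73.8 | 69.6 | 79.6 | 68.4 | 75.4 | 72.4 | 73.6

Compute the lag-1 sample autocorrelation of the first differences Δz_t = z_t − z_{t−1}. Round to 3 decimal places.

First differences Δz: -0.5, -1.6, 0.6, 0.8, -4.2, 10.0, -11.2, 7.0, -3.0, 1.2
Mean of differences = -0.0900
Numerator Σ(Δz_t−Δz̄)(Δz_{t+1}−Δz̄) = -260.1921
Denominator Σ(Δz_t−Δz̄)² = 306.2490
r_1(Δz) = -260.1921 / 306.2490 = -0.850

-0.850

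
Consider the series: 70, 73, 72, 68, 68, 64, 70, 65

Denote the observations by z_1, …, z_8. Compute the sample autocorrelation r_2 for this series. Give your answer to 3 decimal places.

Mean z̄ = (70 + 73 + 72 + 68 + 68 + 64 + 70 + 65)/8 = 68.7500
Deviations from mean: 1.2500, 4.2500, 3.2500, -0.7500, -0.7500, -4.7500, 1.2500, -3.7500
Σ(z_t−z̄)(z_{t+2}−z̄) = (4.0625) + (-3.1875) + (-2.4375) + (3.5625) + (-0.9375) + (17.8125) = 18.8750
Denominator Σ(z_t−z̄)² = 69.5000
r_2 = 18.8750 / 69.5000 = 0.272

0.272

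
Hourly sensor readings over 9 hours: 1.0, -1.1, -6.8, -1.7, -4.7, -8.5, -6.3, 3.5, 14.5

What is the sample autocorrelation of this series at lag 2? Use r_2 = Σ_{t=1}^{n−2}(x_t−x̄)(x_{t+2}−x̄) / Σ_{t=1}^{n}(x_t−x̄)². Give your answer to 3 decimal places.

-0.212

Mean x̄ = (1.0 − 1.1 − 6.8 − 1.7 − 4.7 − 8.5 − 6.3 + 3.5 + 14.5)/9 = -1.1222
Numerator Σ_{t=1}^{7}(x_t−x̄)(x_{t+2}−x̄) = -83.9510
Denominator Σ(x_t−x̄)² = 396.5356
r_2 = -83.9510 / 396.5356 = -0.212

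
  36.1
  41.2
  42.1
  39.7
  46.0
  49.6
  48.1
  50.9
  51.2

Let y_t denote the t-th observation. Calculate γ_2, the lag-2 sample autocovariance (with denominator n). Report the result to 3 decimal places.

7.571

Mean ȳ = (36.1 + 41.2 + 42.1 + 39.7 + 46.0 + 49.6 + 48.1 + 50.9 + 51.2)/9 = 44.9889
Σ_{t=1}^{7}(y_t−ȳ)(y_{t+2}−ȳ) = 68.1353
γ_2 = 68.1353 / 9 = 7.571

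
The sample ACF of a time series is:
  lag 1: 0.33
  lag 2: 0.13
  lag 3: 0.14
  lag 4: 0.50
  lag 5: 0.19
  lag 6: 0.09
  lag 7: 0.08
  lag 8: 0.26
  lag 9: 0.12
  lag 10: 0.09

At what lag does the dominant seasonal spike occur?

The largest autocorrelation is r_4 = 0.50; the remaining lags stay at or below 0.33. The elevated value at lag 1 (0.33), dropping to 0.13 at lag 2, reflects decaying short-term dependence rather than seasonality.
The dominant spike at lag 4 indicates a seasonal period of 4.

4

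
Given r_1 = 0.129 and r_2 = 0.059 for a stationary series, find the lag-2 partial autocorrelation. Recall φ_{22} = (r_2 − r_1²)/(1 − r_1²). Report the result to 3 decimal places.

φ_{22} = (r_2 − r_1²) / (1 − r_1²)
r_1² = (0.129)² = 0.016641
Numerator = 0.059 − 0.0166 = 0.0424; denominator = 1 − 0.0166 = 0.9834
φ_{22} = 0.0424 / 0.9834 = 0.043

0.043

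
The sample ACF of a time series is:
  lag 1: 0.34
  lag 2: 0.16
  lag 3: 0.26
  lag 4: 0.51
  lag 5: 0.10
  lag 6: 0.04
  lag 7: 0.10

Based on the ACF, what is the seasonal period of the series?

4

The largest autocorrelation is r_4 = 0.51; the remaining lags stay at or below 0.34. The elevated value at lag 1 (0.34), dropping to 0.16 at lag 2, reflects decaying short-term dependence rather than seasonality.
The dominant spike at lag 4 indicates a seasonal period of 4.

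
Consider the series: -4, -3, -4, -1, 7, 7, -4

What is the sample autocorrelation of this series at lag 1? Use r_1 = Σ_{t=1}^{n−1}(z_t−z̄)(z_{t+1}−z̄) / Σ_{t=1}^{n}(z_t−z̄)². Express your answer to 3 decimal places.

Mean z̄ = (-4 − 3 − 4 − 1 + 7 + 7 − 4)/7 = -0.2857
Deviations from mean: -3.7143, -2.7143, -3.7143, -0.7143, 7.2857, 7.2857, -3.7143
Σ(z_t−z̄)(z_{t+1}−z̄) = (10.0816) + (10.0816) + (2.6531) + (-5.2041) + (53.0816) + (-27.0612) = 43.6327
Denominator Σ(z_t−z̄)² = 155.4286
r_1 = 43.6327 / 155.4286 = 0.281

0.281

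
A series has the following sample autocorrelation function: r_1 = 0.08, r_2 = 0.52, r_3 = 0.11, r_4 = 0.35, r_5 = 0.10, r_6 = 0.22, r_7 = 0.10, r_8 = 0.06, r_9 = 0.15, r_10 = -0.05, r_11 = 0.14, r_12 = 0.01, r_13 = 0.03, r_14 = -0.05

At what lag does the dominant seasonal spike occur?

The largest autocorrelation is r_2 = 0.52, with weaker echoes at lags 4 (0.35) and 6 (0.22); the remaining lags stay at or below 0.15.
The dominant spike at lag 2 indicates a seasonal period of 2.

2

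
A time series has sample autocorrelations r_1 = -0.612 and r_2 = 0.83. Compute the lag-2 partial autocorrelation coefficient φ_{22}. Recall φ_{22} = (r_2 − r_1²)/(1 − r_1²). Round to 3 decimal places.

φ_{22} = (r_2 − r_1²) / (1 − r_1²)
r_1² = (-0.612)² = 0.374544
Numerator = 0.83 − 0.3745 = 0.4555; denominator = 1 − 0.3745 = 0.6255
φ_{22} = 0.4555 / 0.6255 = 0.728

0.728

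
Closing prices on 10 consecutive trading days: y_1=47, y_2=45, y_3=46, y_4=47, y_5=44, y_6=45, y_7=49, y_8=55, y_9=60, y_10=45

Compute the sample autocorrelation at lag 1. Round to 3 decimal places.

Mean ȳ = (47 + 45 + 46 + 47 + 44 + 45 + 49 + 55 + 60 + 45)/10 = 48.3000
Numerator Σ_{t=1}^{9}(y_t−ȳ)(y_{t+1}−ȳ) = 76.8100
Denominator Σ(y_t−ȳ)² = 242.1000
r_1 = 76.8100 / 242.1000 = 0.317

0.317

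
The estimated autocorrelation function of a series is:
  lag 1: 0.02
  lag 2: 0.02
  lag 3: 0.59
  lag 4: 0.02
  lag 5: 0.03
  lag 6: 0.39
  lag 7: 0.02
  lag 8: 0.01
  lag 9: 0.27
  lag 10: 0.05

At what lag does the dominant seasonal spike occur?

3

The largest autocorrelation is r_3 = 0.59, with weaker echoes at lags 6 (0.39) and 9 (0.27); the remaining lags stay at or below 0.05.
The dominant spike at lag 3 indicates a seasonal period of 3.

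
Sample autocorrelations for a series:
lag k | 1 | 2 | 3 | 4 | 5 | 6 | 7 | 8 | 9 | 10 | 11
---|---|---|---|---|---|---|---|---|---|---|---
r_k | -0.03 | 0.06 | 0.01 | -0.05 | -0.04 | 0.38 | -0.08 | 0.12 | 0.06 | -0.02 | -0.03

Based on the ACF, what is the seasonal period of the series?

The largest autocorrelation is r_6 = 0.38; the remaining lags stay at or below 0.12.
The dominant spike at lag 6 indicates a seasonal period of 6.

6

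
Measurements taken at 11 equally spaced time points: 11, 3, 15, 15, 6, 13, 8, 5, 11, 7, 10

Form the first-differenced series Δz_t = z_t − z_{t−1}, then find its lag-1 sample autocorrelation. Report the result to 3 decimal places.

First differences Δz: -8, 12, 0, -9, 7, -5, -3, 6, -4, 3
Mean of differences = -0.1000
Numerator Σ(Δz_t−Δz̄)(Δz_{t+1}−Δz̄) = -232.6100
Denominator Σ(Δz_t−Δz̄)² = 432.9000
r_1(Δz) = -232.6100 / 432.9000 = -0.537

-0.537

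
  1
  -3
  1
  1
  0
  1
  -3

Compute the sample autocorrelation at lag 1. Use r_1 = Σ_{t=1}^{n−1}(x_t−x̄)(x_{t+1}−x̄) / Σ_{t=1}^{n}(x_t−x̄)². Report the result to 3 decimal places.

Mean x̄ = (1 − 3 + 1 + 1 + 0 + 1 − 3)/7 = -0.2857
Deviations from mean: 1.2857, -2.7143, 1.2857, 1.2857, 0.2857, 1.2857, -2.7143
Σ(x_t−x̄)(x_{t+1}−x̄) = (-3.4898) + (-3.4898) + (1.6531) + (0.3673) + (0.3673) + (-3.4898) = -8.0816
Denominator Σ(x_t−x̄)² = 21.4286
r_1 = -8.0816 / 21.4286 = -0.377

-0.377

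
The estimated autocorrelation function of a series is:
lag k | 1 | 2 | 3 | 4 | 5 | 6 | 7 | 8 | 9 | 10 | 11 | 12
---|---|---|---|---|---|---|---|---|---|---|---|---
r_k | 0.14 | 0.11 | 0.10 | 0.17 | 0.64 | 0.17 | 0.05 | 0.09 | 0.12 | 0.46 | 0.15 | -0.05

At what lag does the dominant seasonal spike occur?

5

The largest autocorrelation is r_5 = 0.64, with a weaker echo at lag 10 (0.46); the remaining lags stay at or below 0.17.
The dominant spike at lag 5 indicates a seasonal period of 5.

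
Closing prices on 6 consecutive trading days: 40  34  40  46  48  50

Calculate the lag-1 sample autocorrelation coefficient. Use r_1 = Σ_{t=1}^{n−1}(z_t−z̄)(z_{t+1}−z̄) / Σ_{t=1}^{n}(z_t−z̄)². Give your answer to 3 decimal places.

0.522

Mean z̄ = (40 + 34 + 40 + 46 + 48 + 50)/6 = 43.0000
Deviations from mean: -3.0000, -9.0000, -3.0000, 3.0000, 5.0000, 7.0000
Σ(z_t−z̄)(z_{t+1}−z̄) = (27.0000) + (27.0000) + (-9.0000) + (15.0000) + (35.0000) = 95.0000
Denominator Σ(z_t−z̄)² = 182.0000
r_1 = 95.0000 / 182.0000 = 0.522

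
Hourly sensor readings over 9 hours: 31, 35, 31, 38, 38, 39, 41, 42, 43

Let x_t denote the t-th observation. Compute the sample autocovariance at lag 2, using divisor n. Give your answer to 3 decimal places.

7.364

Mean x̄ = (31 + 35 + 31 + 38 + 38 + 39 + 41 + 42 + 43)/9 = 37.5556
Σ_{t=1}^{7}(x_t−x̄)(x_{t+2}−x̄) = 66.2716
γ_2 = 66.2716 / 9 = 7.364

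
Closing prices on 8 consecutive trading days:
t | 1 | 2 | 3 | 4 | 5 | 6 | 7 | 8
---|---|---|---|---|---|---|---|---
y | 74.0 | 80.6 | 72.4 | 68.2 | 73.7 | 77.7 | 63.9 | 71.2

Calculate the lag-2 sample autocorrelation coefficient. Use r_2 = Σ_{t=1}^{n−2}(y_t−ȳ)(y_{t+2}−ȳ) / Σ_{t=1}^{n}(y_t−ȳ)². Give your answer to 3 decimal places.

-0.395

Mean ȳ = (74.0 + 80.6 + 72.4 + 68.2 + 73.7 + 77.7 + 63.9 + 71.2)/8 = 72.7125
Deviations from mean: 1.2875, 7.8875, -0.3125, -4.5125, 0.9875, 4.9875, -8.8125, -1.5125
Σ(y_t−ȳ)(y_{t+2}−ȳ) = (-0.4023) + (-35.5923) + (-0.3086) + (-22.5061) + (-8.7023) + (-7.5436) = -75.0553
Denominator Σ(y_t−ȳ)² = 190.1288
r_2 = -75.0553 / 190.1288 = -0.395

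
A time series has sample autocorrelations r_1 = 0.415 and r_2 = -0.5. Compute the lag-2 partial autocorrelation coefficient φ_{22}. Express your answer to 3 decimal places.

-0.812

φ_{22} = (r_2 − r_1²) / (1 − r_1²)
r_1² = (0.415)² = 0.172225
Numerator = -0.5 − 0.1722 = -0.6722; denominator = 1 − 0.1722 = 0.8278
φ_{22} = -0.6722 / 0.8278 = -0.812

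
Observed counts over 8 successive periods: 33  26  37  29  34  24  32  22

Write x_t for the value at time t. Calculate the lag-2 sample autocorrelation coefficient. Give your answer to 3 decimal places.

0.599

Mean x̄ = (33 + 26 + 37 + 29 + 34 + 24 + 32 + 22)/8 = 29.6250
Deviations from mean: 3.3750, -3.6250, 7.3750, -0.6250, 4.3750, -5.6250, 2.3750, -7.6250
Numerator Σ_{t=1}^{6}(x_t−x̄)(x_{t+2}−x̄) = 116.2188
Denominator Σ(x_t−x̄)² = 193.8750
r_2 = 116.2188 / 193.8750 = 0.599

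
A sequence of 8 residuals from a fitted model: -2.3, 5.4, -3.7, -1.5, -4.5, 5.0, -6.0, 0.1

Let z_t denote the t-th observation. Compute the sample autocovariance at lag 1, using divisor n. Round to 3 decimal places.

-9.881

Mean z̄ = (-2.3 + 5.4 − 3.7 − 1.5 − 4.5 + 5.0 − 6.0 + 0.1)/8 = -0.9375
Σ_{t=1}^{7}(z_t−z̄)(z_{t+1}−z̄) = -79.0477
γ_1 = -79.0477 / 8 = -9.881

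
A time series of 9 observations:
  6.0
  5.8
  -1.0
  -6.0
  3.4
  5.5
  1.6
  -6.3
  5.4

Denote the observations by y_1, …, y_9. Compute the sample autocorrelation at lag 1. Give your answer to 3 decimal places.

-0.048

Mean ȳ = (6.0 + 5.8 − 1.0 − 6.0 + 3.4 + 5.5 + 1.6 − 6.3 + 5.4)/9 = 1.6000
Numerator Σ_{t=1}^{8}(y_t−ȳ)(y_{t+1}−ȳ) = -9.3600
Denominator Σ(y_t−ȳ)² = 196.8200
r_1 = -9.3600 / 196.8200 = -0.048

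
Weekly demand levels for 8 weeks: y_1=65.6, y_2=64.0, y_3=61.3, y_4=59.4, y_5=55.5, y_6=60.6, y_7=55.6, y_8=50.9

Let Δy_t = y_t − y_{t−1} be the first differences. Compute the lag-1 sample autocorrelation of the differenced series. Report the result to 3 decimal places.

First differences Δy: -1.6, -2.7, -1.9, -3.9, 5.1, -5.0, -4.7
Mean of differences = -2.1000
Numerator Σ(Δy_t−Δȳ)(Δy_{t+1}−Δȳ) = -27.0800
Denominator Σ(Δy_t−Δȳ)² = 70.9000
r_1(Δy) = -27.0800 / 70.9000 = -0.382

-0.382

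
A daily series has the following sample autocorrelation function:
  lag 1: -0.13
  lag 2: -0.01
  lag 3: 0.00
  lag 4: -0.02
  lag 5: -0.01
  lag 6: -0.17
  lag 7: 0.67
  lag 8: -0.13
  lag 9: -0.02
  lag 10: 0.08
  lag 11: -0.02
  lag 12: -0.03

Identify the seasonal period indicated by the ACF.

7

The largest autocorrelation is r_7 = 0.67; the remaining lags stay at or below 0.08.
The dominant spike at lag 7 indicates a seasonal period of 7.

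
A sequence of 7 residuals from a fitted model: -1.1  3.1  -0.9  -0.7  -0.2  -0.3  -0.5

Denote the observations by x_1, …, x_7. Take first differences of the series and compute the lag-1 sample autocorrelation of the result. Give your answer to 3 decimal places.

-0.507

First differences Δx: 4.2, -4.0, 0.2, 0.5, -0.1, -0.2
Mean of differences = 0.1000
Numerator Σ(Δx_t−Δx̄)(Δx_{t+1}−Δx̄) = -17.2000
Denominator Σ(Δx_t−Δx̄)² = 33.9200
r_1(Δx) = -17.2000 / 33.9200 = -0.507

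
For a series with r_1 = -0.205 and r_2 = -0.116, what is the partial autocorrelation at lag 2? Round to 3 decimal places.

φ_{22} = (r_2 − r_1²) / (1 − r_1²)
r_1² = (-0.205)² = 0.042025
Numerator = -0.116 − 0.0420 = -0.1580; denominator = 1 − 0.0420 = 0.9580
φ_{22} = -0.1580 / 0.9580 = -0.165

-0.165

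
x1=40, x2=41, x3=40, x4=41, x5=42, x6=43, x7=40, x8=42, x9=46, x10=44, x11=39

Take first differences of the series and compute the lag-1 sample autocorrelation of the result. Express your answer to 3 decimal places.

0.021

First differences Δx: 1, -1, 1, 1, 1, -3, 2, 4, -2, -5
Mean of differences = -0.1000
Numerator Σ(Δx_t−Δx̄)(Δx_{t+1}−Δx̄) = 1.2900
Denominator Σ(Δx_t−Δx̄)² = 62.9000
r_1(Δx) = 1.2900 / 62.9000 = 0.021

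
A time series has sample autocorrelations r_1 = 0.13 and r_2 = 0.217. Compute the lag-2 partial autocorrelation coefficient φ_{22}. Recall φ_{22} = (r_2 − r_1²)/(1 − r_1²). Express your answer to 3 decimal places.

0.204

φ_{22} = (r_2 − r_1²) / (1 − r_1²)
r_1² = (0.13)² = 0.0169
Numerator = 0.217 − 0.0169 = 0.2001; denominator = 1 − 0.0169 = 0.9831
φ_{22} = 0.2001 / 0.9831 = 0.204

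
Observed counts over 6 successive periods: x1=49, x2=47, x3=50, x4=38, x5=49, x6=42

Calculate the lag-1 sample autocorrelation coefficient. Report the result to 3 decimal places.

Mean x̄ = (49 + 47 + 50 + 38 + 49 + 42)/6 = 45.8333
Deviations from mean: 3.1667, 1.1667, 4.1667, -7.8333, 3.1667, -3.8333
Numerator Σ_{t=1}^{5}(x_t−x̄)(x_{t+1}−x̄) = -61.0278
Denominator Σ(x_t−x̄)² = 114.8333
r_1 = -61.0278 / 114.8333 = -0.531

-0.531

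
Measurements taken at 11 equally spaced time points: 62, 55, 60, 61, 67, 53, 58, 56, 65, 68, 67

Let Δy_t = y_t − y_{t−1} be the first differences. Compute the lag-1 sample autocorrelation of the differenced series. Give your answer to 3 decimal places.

First differences Δy: -7, 5, 1, 6, -14, 5, -2, 9, 3, -1
Mean of differences = 0.5000
Numerator Σ(Δy_t−Δȳ)(Δy_{t+1}−Δȳ) = -188.7500
Denominator Σ(Δy_t−Δȳ)² = 424.5000
r_1(Δy) = -188.7500 / 424.5000 = -0.445

-0.445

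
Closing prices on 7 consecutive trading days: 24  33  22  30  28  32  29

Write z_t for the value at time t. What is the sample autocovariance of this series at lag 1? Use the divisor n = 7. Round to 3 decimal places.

-8.501

Mean z̄ = (24 + 33 + 22 + 30 + 28 + 32 + 29)/7 = 28.2857
Σ_{t=1}^{6}(z_t−z̄)(z_{t+1}−z̄) = -59.5102
γ_1 = -59.5102 / 7 = -8.501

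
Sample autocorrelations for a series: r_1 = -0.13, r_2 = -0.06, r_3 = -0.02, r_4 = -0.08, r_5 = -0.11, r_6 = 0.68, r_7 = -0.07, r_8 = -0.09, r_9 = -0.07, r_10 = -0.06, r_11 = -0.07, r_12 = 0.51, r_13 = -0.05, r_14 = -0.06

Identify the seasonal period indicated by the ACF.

The largest autocorrelation is r_6 = 0.68, with a weaker echo at lag 12 (0.51); the remaining lags stay at or below -0.02.
The dominant spike at lag 6 indicates a seasonal period of 6.

6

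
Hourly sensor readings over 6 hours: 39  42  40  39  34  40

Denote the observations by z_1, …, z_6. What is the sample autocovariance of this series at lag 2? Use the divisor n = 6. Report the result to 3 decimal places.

Mean z̄ = (39 + 42 + 40 + 39 + 34 + 40)/6 = 39.0000
Deviations: 0.0000, 3.0000, 1.0000, 0.0000, -5.0000, 1.0000
Σ_{t=1}^{4}(z_t−z̄)(z_{t+2}−z̄) = -5.0000
γ_2 = -5.0000 / 6 = -0.833

-0.833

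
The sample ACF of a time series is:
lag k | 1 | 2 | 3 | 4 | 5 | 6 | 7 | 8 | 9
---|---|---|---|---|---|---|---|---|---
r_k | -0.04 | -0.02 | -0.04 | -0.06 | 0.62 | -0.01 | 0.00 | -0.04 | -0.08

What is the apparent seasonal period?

5

The largest autocorrelation is r_5 = 0.62; the remaining lags stay at or below 0.00.
The dominant spike at lag 5 indicates a seasonal period of 5.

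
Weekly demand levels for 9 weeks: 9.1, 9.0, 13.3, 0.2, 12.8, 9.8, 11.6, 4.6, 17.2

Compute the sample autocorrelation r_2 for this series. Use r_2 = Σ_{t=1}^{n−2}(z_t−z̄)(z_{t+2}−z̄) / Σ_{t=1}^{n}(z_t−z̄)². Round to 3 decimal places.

Mean z̄ = (9.1 + 9.0 + 13.3 + 0.2 + 12.8 + 9.8 + 11.6 + 4.6 + 17.2)/9 = 9.7333
Σ(z_t−z̄)(z_{t+2}−z̄) = (-2.2589) + (6.9911) + (10.9378) + (-0.6356) + (5.7244) + (-0.3422) + (13.9378) = 34.3544
Denominator Σ(z_t−z̄)² = 199.5400
r_2 = 34.3544 / 199.5400 = 0.172

0.172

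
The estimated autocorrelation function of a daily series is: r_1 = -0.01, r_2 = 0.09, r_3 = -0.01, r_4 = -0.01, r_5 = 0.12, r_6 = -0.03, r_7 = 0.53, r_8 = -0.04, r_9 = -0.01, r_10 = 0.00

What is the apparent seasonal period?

7

The largest autocorrelation is r_7 = 0.53; the remaining lags stay at or below 0.12.
The dominant spike at lag 7 indicates a seasonal period of 7.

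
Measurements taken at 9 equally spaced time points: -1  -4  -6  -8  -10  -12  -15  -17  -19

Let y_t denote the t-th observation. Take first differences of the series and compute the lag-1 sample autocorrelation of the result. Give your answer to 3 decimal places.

First differences Δy: -3, -2, -2, -2, -2, -3, -2, -2
Mean of differences = -2.2500
Numerator Σ(Δy_t−Δȳ)(Δy_{t+1}−Δȳ) = -0.3125
Denominator Σ(Δy_t−Δȳ)² = 1.5000
r_1(Δy) = -0.3125 / 1.5000 = -0.208

-0.208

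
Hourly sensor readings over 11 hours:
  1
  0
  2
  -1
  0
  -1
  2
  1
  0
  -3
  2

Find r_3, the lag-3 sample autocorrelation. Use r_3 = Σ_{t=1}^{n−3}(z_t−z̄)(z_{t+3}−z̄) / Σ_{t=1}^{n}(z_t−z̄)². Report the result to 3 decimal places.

Mean z̄ = (1 + 0 + 2 − 1 + 0 − 1 + 2 + 1 + 0 − 3 + 2)/11 = 0.2727
Numerator Σ_{t=1}^{8}(z_t−z̄)(z_{t+3}−z̄) = -9.4959
Denominator Σ(z_t−z̄)² = 24.1818
r_3 = -9.4959 / 24.1818 = -0.393

-0.393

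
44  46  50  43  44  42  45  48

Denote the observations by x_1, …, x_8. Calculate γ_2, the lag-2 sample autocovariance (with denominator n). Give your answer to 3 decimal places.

Mean x̄ = (44 + 46 + 50 + 43 + 44 + 42 + 45 + 48)/8 = 45.2500
Deviations: -1.2500, 0.7500, 4.7500, -2.2500, -1.2500, -3.2500, -0.2500, 2.7500
Σ_{t=1}^{6}(x_t−x̄)(x_{t+2}−x̄) = -14.8750
γ_2 = -14.8750 / 8 = -1.859

-1.859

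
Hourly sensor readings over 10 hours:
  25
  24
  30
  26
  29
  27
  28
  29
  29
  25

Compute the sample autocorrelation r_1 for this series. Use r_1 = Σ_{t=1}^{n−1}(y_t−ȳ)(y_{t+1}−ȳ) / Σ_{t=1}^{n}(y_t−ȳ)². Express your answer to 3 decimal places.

Mean ȳ = (25 + 24 + 30 + 26 + 29 + 27 + 28 + 29 + 29 + 25)/10 = 27.2000
Numerator Σ_{t=1}^{9}(y_t−ȳ)(y_{t+1}−ȳ) = -7.2400
Denominator Σ(y_t−ȳ)² = 39.6000
r_1 = -7.2400 / 39.6000 = -0.183

-0.183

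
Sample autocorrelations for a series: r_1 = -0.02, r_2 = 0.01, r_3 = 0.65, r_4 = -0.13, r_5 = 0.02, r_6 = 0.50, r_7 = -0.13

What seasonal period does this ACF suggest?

The largest autocorrelation is r_3 = 0.65, with a weaker echo at lag 6 (0.50); the remaining lags stay at or below 0.02.
The dominant spike at lag 3 indicates a seasonal period of 3.

3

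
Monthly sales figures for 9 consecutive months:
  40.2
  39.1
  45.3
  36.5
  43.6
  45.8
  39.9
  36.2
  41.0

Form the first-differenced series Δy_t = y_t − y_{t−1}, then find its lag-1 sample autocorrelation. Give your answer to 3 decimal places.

-0.479

First differences Δy: -1.1, 6.2, -8.8, 7.1, 2.2, -5.9, -3.7, 4.8
Mean of differences = 0.1000
Numerator Σ(Δy_t−Δȳ)(Δy_{t+1}−Δȳ) = -116.8700
Denominator Σ(Δy_t−Δȳ)² = 243.8000
r_1(Δy) = -116.8700 / 243.8000 = -0.479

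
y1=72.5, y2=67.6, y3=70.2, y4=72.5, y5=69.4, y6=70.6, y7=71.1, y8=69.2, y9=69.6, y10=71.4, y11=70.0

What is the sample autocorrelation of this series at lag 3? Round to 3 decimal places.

0.507

Mean ȳ = (72.5 + 67.6 + 70.2 + 72.5 + 69.4 + 70.6 + 71.1 + 69.2 + 69.6 + 71.4 + 70.0)/11 = 70.3727
Numerator Σ_{t=1}^{8}(y_t−ȳ)(y_{t+3}−ȳ) = 10.8796
Denominator Σ(y_t−ȳ)² = 21.4618
r_3 = 10.8796 / 21.4618 = 0.507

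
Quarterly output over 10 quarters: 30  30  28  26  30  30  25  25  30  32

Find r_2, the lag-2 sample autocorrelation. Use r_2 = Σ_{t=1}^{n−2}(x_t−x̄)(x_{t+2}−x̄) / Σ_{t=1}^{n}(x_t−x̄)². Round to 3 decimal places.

-0.668

Mean x̄ = (30 + 30 + 28 + 26 + 30 + 30 + 25 + 25 + 30 + 32)/10 = 28.6000
Numerator Σ_{t=1}^{8}(x_t−x̄)(x_{t+2}−x̄) = -36.3200
Denominator Σ(x_t−x̄)² = 54.4000
r_2 = -36.3200 / 54.4000 = -0.668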